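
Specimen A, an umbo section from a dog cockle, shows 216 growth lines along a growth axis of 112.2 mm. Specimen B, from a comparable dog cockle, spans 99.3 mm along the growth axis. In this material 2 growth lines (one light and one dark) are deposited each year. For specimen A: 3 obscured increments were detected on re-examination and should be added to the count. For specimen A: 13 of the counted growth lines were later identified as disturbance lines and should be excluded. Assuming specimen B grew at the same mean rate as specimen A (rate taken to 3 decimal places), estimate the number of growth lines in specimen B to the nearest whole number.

182 growth lines

Specimen A: after corrections the count is 216 − 13 + 3 = 206 growth lines.
Specimen A: dividing by 2 growth lines per year: 206 / 2 = 103 years.
A: Extension rate ≈ 112.2 / 103 = 1.089 mm per year.
Specimen B: 99.3 mm / 1.089 mm per year = 91.18 years; at 2 growth lines per year that is 91.18 × 2 ≈ 182 growth lines.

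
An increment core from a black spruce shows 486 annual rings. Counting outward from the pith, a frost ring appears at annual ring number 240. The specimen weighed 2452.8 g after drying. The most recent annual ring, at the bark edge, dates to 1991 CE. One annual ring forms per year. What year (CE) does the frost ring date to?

486 − 240 = 246 annual rings lie beyond the frost ring toward the bark edge.
1991 − 246 = 1745 CE.

1745 CE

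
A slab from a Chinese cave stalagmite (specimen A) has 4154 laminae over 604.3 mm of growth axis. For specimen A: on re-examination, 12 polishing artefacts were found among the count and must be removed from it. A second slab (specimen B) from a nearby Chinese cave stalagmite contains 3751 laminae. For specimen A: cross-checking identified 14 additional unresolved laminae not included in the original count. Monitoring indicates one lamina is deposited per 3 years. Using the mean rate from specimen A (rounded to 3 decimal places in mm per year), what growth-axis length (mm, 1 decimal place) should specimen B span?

540.1 mm

Specimen A: correcting the raw count gives 4154 − 12 + 14 = 4156 true laminae.
Specimen A: multiplying by 3 years per lamina: 4156 × 3 = 12468 years.
A: 604.3 mm over 12468 years gives 604.3 / 12468 ≈ 0.048 mm per year.
Specimen B: at 3 years per lamina, 3751 × 3 = 11253 years. Length of B = 0.048 × 11253 = 540.1 mm.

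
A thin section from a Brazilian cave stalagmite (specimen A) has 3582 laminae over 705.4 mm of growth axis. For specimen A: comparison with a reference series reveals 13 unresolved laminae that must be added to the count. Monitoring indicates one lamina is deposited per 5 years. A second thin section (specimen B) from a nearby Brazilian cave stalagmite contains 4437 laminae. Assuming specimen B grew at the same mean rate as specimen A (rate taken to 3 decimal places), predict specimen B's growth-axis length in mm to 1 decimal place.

Specimen A: correcting the raw count gives 3582 + 13 = 3595 true laminae.
Specimen A: multiplying by 5 years per lamina: 3595 × 5 = 17975 years.
A: Extension rate ≈ 705.4 / 17975 = 0.039 mm per year.
Specimen B: multiplying by 5 years per lamina: 4437 × 5 = 22185 years. Length of B = 0.039 × 22185 = 865.2 mm.

865.2 mm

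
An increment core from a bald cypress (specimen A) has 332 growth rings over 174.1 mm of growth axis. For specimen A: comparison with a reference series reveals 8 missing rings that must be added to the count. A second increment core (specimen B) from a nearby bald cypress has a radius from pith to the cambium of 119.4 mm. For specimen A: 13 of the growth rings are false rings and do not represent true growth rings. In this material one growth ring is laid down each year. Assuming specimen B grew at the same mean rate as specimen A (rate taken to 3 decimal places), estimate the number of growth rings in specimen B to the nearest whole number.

Specimen A: adjusted count: 332 − 13 + 8 = 327 growth rings.
A: Mean rate = 174.1 mm / 327 years ≈ 0.532 mm/year.
Specimen B: 119.4 mm / 0.532 mm per year = 224.44 years ≈ 224 growth rings.

224 growth rings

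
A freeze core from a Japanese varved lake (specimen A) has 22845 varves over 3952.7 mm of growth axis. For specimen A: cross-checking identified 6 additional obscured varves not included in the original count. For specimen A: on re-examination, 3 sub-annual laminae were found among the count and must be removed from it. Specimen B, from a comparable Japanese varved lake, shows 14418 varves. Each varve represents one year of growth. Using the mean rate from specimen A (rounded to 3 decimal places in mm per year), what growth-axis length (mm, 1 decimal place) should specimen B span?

2494.3 mm

Specimen A: correcting the raw count gives 22845 − 3 + 6 = 22848 true varves.
A: Mean rate = 3952.7 mm / 22848 years ≈ 0.173 mm/yr.
For B, 0.173 mm/year × 14418 years = 2494.3 mm.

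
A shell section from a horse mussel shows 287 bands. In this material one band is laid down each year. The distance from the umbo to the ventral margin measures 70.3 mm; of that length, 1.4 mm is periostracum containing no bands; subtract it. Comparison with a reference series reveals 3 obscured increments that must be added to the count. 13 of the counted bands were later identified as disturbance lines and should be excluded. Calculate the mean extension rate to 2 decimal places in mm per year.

Correcting the raw count gives 287 − 13 + 3 = 277 true bands.
Removing the 1.4 mm offcut leaves 70.3 − 1.4 = 68.9 mm.
Mean rate = 68.9 mm / 277 years ≈ 0.25 mm per year.

0.25 mm per year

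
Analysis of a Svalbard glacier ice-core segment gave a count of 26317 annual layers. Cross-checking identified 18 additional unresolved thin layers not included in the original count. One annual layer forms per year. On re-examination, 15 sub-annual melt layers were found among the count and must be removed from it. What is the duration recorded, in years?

26320 years

True annual layer count = 26317 − 15 + 18 = 26320.
One annual layer per year makes the duration 26320 years.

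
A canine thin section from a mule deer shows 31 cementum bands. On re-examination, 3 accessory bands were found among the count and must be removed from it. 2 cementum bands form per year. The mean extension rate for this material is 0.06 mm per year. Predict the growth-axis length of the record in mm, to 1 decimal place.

0.8 mm

True cementum band count = 31 − 3 = 28.
28 cementum bands at 2 per year is 28 / 2 = 14 years.
Length ≈ 0.06 × 14 = 0.8 mm.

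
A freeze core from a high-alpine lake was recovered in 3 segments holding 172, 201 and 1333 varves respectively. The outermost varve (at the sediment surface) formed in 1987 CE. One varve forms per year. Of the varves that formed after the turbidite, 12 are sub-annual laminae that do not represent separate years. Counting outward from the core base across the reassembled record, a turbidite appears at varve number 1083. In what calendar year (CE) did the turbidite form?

Total varves = 172 + 201 + 1333 = 1706.
1706 − 1083 = 623 varves lie beyond the turbidite toward the sediment surface.
Removing the 12 false varves leaves 623 − 12 = 611 true varves beyond the turbidite.
Counting back 611 years from 1987 CE places the turbidite in 1987 − 611 = 1376 CE.

1376 CE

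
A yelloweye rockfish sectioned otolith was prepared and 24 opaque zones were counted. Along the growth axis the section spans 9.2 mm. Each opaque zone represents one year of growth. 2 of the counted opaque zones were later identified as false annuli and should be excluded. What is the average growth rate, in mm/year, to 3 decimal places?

0.418 mm/year

Correcting the raw count gives 24 − 2 = 22 true opaque zones.
9.2 mm over 22 years gives 9.2 / 22 ≈ 0.418 mm/year.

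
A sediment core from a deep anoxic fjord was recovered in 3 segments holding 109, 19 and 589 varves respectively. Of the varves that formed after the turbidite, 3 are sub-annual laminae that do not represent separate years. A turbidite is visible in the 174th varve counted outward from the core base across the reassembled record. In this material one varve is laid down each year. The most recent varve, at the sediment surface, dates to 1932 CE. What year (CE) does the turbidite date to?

Total varves = 109 + 19 + 589 = 717.
The turbidite sits at varve 174 from the core base, so 717 − 174 = 543 varves formed after it.
Removing the 3 false varves leaves 543 − 3 = 540 true varves beyond the turbidite.
1932 − 540 = 1392 CE.

1392 CE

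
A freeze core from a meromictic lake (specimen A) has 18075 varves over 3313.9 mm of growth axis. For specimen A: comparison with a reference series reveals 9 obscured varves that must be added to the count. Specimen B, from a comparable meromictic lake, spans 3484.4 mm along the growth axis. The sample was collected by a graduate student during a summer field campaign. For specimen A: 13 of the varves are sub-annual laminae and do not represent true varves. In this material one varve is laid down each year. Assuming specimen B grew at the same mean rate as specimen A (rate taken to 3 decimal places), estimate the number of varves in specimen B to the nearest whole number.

19040 varves

Specimen A: correcting the raw count gives 18075 − 13 + 9 = 18071 true varves.
A: Mean rate = 3313.9 mm / 18071 years ≈ 0.183 mm/yr.
Specimen B: 3484.4 mm / 0.183 mm per year = 19040.44 years ≈ 19040 varves.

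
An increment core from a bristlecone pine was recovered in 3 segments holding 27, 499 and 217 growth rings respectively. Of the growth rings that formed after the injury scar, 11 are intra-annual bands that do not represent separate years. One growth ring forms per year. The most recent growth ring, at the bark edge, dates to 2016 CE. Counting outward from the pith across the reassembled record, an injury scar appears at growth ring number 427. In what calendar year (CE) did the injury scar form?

Total growth rings = 27 + 499 + 217 = 743.
743 − 427 = 316 growth rings lie beyond the injury scar toward the bark edge.
316 − 11 false = 305 true growth rings after the injury scar.
Counting back 305 years from 2016 CE places the injury scar in 2016 − 305 = 1711 CE.

1711 CE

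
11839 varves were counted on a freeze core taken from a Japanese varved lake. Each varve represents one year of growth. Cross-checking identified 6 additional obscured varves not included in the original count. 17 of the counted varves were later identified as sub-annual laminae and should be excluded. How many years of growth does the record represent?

11828 yr

After corrections the count is 11839 − 17 + 6 = 11828 varves.
One varve per year makes the duration 11828 years.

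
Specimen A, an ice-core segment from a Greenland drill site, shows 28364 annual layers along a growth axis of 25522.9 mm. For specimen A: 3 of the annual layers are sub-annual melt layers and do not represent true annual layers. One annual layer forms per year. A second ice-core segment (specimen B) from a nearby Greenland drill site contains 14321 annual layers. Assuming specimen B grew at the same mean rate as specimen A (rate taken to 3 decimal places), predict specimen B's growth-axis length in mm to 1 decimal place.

12888.9 mm

Specimen A: after corrections the count is 28364 − 3 = 28361 annual layers.
A: Extension rate ≈ 25522.9 / 28361 = 0.900 mm/year.
For B, 0.900 mm/year × 14321 years = 12888.9 mm.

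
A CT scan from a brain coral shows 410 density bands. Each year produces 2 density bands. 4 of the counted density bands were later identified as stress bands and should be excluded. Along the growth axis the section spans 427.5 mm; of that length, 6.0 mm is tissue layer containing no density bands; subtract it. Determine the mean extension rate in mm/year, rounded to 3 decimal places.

After corrections the count is 410 − 4 = 406 density bands.
With 2 density bands per year, 406 / 2 = 203 years.
Removing the 6.0 mm offcut leaves 427.5 − 6.0 = 421.5 mm.
Extension rate ≈ 421.5 / 203 = 2.076 mm/year.

2.076 mm/year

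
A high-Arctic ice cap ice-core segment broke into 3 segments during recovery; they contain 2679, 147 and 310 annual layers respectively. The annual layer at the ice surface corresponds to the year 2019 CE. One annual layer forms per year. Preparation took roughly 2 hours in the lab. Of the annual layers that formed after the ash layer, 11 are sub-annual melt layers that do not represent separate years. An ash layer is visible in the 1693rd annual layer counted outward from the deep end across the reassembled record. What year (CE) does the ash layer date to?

Total annual layers = 2679 + 147 + 310 = 3136.
Between annual layer 1693 and the ice surface there are 3136 − 1693 = 1443 annual layers.
Removing the 11 false annual layers leaves 1443 − 11 = 1432 true annual layers beyond the ash layer.
The annual layer at the ice surface is 2019 CE, so the ash layer dates to 2019 − 1432 = 587 CE.

587 CE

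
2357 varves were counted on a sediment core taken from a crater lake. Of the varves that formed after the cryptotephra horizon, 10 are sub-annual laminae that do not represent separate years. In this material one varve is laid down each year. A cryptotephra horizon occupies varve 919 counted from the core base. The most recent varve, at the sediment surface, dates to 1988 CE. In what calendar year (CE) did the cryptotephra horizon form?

2357 − 919 = 1438 varves lie beyond the cryptotephra horizon toward the sediment surface.
1438 − 10 false = 1428 true varves after the cryptotephra horizon.
1988 − 1428 = 560 CE.

560 CE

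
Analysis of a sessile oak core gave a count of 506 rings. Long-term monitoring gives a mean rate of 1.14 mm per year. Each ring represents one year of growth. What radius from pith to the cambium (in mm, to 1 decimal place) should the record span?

506 years of growth are recorded.
Length ≈ 1.14 × 506 = 576.8 mm.

576.8 mm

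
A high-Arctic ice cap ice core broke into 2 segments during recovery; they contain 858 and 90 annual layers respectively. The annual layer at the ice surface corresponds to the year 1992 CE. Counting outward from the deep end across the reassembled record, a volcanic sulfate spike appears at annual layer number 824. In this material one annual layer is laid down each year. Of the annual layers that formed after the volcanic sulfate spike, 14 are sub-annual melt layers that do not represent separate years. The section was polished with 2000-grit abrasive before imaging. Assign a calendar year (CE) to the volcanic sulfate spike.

Total annual layers = 858 + 90 = 948.
The volcanic sulfate spike sits at annual layer 824 from the deep end, so 948 − 824 = 124 annual layers formed after it.
124 − 14 false = 110 true annual layers after the volcanic sulfate spike.
Counting back 110 years from 1992 CE places the volcanic sulfate spike in 1992 − 110 = 1882 CE.

1882 CE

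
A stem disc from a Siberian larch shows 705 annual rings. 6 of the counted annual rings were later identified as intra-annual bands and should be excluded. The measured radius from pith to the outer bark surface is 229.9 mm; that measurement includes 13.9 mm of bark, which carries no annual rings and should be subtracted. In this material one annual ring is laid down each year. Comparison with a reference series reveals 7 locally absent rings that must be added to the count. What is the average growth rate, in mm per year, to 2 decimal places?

0.31 mm per year

True annual ring count = 705 − 6 + 7 = 706.
Removing the 13.9 mm offcut leaves 229.9 − 13.9 = 216.0 mm.
Extension rate ≈ 216.0 / 706 = 0.31 mm per year.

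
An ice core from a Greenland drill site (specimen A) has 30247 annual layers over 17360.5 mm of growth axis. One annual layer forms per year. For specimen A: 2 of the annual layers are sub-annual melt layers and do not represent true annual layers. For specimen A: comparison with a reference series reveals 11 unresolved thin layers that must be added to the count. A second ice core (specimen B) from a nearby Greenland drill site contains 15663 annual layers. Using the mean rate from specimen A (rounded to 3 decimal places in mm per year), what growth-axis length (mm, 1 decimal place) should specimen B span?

Specimen A: true annual layer count = 30247 − 2 + 11 = 30256.
A: 17360.5 mm over 30256 years gives 17360.5 / 30256 ≈ 0.574 mm/yr.
B's length ≈ 0.574 × 15663 = 8990.6 mm.

8990.6 mm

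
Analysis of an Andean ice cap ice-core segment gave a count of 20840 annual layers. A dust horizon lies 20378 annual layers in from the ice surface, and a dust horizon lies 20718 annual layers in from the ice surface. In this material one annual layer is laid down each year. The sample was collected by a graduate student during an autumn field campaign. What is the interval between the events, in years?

20718 − 20378 = 340 annual layers lie between the two events.
At one annual layer per year, 340 years elapsed between them.

340 years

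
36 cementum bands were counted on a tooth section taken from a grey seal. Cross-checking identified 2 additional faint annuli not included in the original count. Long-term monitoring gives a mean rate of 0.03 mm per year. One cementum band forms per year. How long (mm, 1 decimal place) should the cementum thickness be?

1.1 mm

After corrections the count is 36 + 2 = 38 cementum bands.
Length ≈ 0.03 × 38 = 1.1 mm.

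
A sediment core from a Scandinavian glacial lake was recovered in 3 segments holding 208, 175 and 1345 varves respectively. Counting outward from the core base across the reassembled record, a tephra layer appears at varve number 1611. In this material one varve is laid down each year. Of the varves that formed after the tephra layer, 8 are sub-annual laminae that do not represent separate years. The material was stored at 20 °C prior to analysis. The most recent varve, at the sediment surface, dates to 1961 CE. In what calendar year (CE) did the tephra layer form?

1852 CE

Total varves = 208 + 175 + 1345 = 1728.
1728 − 1611 = 117 varves lie beyond the tephra layer toward the sediment surface.
Excluding 8 false varves: 117 − 8 = 109.
1961 − 109 = 1852 CE.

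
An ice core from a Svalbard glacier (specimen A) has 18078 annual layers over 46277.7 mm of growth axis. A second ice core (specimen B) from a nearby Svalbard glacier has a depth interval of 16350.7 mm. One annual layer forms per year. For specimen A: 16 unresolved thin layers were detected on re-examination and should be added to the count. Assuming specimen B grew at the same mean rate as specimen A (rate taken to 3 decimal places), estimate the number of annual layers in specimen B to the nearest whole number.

6392 annual layers

Specimen A: after corrections the count is 18078 + 16 = 18094 annual layers.
A: Extension rate ≈ 46277.7 / 18094 = 2.558 mm/year.
Specimen B: 16350.7 mm / 2.558 mm per year = 6391.99 years ≈ 6392 annual layers.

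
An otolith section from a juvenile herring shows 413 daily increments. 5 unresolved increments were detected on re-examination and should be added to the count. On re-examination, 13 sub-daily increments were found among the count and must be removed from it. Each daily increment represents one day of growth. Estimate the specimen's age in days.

After corrections the count is 413 − 13 + 5 = 405 daily increments.
With a one-to-one daily increment periodicity this is 405 days.

405 d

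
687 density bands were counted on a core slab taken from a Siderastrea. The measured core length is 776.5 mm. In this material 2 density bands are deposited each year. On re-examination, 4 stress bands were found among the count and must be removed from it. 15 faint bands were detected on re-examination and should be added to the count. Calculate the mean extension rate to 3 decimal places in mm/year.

2.225 mm/year

Adjusted count: 687 − 4 + 15 = 698 density bands.
698 density bands at 2 per year is 698 / 2 = 349 years.
776.5 mm over 349 years gives 776.5 / 349 ≈ 2.225 mm/year.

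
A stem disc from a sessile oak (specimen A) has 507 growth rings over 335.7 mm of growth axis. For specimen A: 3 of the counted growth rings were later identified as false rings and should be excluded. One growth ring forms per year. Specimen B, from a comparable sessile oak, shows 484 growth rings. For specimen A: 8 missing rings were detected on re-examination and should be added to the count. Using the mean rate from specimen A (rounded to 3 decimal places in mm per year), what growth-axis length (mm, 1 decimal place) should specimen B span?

Specimen A: true growth ring count = 507 − 3 + 8 = 512.
A: Extension rate ≈ 335.7 / 512 = 0.656 mm per year.
Length of B = 0.656 × 484 = 317.5 mm.

317.5 mm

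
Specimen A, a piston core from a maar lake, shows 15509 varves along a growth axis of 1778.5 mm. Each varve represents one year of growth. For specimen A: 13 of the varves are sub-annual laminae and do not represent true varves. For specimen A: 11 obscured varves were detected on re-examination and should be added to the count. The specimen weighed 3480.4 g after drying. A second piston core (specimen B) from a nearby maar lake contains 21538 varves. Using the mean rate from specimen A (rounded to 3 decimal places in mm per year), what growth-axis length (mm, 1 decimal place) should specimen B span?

2476.9 mm

Specimen A: true varve count = 15509 − 13 + 11 = 15507.
A: Mean rate = 1778.5 mm / 15507 years ≈ 0.115 mm per year.
Length of B = 0.115 × 21538 = 2476.9 mm.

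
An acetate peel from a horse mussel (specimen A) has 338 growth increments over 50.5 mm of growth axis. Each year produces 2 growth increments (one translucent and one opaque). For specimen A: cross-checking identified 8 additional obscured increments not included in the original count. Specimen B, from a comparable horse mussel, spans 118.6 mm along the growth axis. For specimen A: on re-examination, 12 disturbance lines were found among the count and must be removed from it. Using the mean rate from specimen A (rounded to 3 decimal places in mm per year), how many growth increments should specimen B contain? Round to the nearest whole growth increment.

785 growth increments

Specimen A: adjusted count: 338 − 12 + 8 = 334 growth increments.
Specimen A: with 2 growth increments per year, 334 / 2 = 167 years.
A: 50.5 mm over 167 years gives 50.5 / 167 ≈ 0.302 mm/yr.
For B, 118.6 / 0.302 = 392.72 years; at 2 growth increments per year that is 392.72 × 2 ≈ 785 growth increments.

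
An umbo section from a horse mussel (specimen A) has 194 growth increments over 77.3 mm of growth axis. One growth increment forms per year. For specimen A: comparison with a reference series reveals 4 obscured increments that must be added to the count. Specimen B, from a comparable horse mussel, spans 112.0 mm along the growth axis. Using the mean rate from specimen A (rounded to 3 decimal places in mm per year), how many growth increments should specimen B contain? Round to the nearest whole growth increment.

287 growth increments

Specimen A: correcting the raw count gives 194 + 4 = 198 true growth increments.
A: 77.3 mm over 198 years gives 77.3 / 198 ≈ 0.390 mm per year.
B spans 112.0 / 0.390 = 287.18 years ≈ 287 growth increments.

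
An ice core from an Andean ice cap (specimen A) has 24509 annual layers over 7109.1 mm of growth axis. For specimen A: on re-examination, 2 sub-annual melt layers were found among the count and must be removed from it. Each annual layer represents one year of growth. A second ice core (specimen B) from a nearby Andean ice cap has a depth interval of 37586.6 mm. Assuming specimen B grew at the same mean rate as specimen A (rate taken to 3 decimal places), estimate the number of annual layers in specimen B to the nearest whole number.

129609 annual layers

Specimen A: true annual layer count = 24509 − 2 = 24507.
A: Extension rate ≈ 7109.1 / 24507 = 0.290 mm per year.
For B, 37586.6 / 0.290 = 129608.97 years ≈ 129609 annual layers.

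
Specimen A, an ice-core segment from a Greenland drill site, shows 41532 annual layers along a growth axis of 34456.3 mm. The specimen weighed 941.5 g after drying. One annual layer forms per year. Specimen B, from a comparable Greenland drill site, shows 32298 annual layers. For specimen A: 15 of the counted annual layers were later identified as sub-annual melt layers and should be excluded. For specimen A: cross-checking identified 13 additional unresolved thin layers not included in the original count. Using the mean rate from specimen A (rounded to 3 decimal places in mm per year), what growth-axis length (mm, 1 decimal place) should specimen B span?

26807.3 mm

Specimen A: after corrections the count is 41532 − 15 + 13 = 41530 annual layers.
A: Mean rate = 34456.3 mm / 41530 years ≈ 0.830 mm/yr.
B's length ≈ 0.830 × 32298 = 26807.3 mm.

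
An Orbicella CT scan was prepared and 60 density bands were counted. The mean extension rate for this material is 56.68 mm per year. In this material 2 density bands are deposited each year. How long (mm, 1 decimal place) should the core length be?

1700.4 mm

With 2 density bands per year, 60 / 2 = 30 years.
Predicted length = 56.68 mm/year × 30 years = 1700.4 mm.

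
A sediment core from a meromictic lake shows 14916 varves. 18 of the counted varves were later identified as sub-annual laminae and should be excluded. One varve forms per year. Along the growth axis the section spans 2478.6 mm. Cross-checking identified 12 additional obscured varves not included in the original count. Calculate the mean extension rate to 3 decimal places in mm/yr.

Adjusted count: 14916 − 18 + 12 = 14910 varves.
Extension rate ≈ 2478.6 / 14910 = 0.166 mm/yr.

0.166 mm/yr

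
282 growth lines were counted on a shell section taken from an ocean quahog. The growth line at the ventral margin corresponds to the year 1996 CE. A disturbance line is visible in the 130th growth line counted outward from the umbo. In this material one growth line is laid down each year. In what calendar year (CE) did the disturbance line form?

The disturbance line sits at growth line 130 from the umbo, so 282 − 130 = 152 growth lines formed after it.
Counting back 152 years from 1996 CE places the disturbance line in 1996 − 152 = 1844 CE.

1844 CE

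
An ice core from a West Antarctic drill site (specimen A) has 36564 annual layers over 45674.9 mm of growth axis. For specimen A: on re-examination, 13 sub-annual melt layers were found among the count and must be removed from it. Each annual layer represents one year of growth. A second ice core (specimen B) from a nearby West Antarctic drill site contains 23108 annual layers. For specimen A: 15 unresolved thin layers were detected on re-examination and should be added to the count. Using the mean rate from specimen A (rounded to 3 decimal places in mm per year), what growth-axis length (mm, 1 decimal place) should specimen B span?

28861.9 mm

Specimen A: true annual layer count = 36564 − 13 + 15 = 36566.
A: Mean rate = 45674.9 mm / 36566 years ≈ 1.249 mm/yr.
Length of B = 1.249 × 23108 = 28861.9 mm.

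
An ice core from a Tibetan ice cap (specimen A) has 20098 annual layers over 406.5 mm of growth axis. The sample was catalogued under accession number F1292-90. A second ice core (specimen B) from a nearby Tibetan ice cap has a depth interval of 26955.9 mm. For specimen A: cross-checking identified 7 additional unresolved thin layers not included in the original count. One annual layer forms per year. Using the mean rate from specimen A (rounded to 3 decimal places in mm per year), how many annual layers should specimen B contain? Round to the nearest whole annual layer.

Specimen A: adjusted count: 20098 + 7 = 20105 annual layers.
A: Mean rate = 406.5 mm / 20105 years ≈ 0.020 mm per year.
Specimen B: 26955.9 mm / 0.020 mm per year = 1347795.00 years ≈ 1347795 annual layers.

1347795 annual layers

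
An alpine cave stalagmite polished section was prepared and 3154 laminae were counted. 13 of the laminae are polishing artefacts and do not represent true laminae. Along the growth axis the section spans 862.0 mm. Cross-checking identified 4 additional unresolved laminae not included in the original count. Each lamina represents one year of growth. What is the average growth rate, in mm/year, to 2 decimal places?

0.27 mm/year

Adjusted count: 3154 − 13 + 4 = 3145 laminae.
Extension rate ≈ 862.0 / 3145 = 0.27 mm/year.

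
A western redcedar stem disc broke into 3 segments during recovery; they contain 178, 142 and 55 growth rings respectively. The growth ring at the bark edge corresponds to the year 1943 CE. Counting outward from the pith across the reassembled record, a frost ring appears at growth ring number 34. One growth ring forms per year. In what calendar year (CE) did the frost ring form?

Total growth rings = 178 + 142 + 55 = 375.
The frost ring sits at growth ring 34 from the pith, so 375 − 34 = 341 growth rings formed after it.
1943 − 341 = 1602 CE.

1602 CE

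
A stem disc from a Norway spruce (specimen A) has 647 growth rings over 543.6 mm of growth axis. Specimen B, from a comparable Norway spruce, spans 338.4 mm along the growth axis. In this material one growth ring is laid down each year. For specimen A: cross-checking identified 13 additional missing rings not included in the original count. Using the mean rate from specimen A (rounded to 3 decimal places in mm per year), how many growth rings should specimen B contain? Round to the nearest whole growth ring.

411 growth rings

Specimen A: adjusted count: 647 + 13 = 660 growth rings.
A: Mean rate = 543.6 mm / 660 years ≈ 0.824 mm per year.
For B, 338.4 / 0.824 = 410.68 years ≈ 411 growth rings.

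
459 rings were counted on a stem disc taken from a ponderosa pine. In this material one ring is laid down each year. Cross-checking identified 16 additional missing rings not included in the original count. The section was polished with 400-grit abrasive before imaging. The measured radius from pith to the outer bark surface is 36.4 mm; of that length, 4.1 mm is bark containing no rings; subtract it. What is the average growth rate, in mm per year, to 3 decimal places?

0.068 mm per year

After corrections the count is 459 + 16 = 475 rings.
Removing the 4.1 mm offcut leaves 36.4 − 4.1 = 32.3 mm.
Mean rate = 32.3 mm / 475 years ≈ 0.068 mm per year.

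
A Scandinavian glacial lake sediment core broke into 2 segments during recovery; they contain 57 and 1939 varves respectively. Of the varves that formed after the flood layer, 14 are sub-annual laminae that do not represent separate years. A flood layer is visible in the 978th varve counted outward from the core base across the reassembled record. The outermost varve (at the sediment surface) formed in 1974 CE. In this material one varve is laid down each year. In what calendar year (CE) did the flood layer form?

970 CE

Total varves = 57 + 1939 = 1996.
Between varve 978 and the sediment surface there are 1996 − 978 = 1018 varves.
Removing the 14 false varves leaves 1018 − 14 = 1004 true varves beyond the flood layer.
Counting back 1004 years from 1974 CE places the flood layer in 1974 − 1004 = 970 CE.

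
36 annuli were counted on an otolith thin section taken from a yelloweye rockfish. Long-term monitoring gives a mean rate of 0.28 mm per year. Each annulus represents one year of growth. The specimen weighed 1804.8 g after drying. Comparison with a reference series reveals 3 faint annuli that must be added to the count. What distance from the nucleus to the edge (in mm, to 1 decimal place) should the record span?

10.9 mm

True annulus count = 36 + 3 = 39.
39 years at 0.28 mm/year gives 0.28 × 39 = 10.9 mm.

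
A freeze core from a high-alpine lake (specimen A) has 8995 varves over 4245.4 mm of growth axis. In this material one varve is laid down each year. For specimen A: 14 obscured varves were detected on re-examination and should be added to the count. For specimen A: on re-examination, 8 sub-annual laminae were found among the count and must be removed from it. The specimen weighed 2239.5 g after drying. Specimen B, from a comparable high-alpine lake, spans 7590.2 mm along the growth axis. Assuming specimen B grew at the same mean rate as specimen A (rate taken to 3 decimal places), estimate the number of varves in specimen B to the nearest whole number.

Specimen A: true varve count = 8995 − 8 + 14 = 9001.
A: Mean rate = 4245.4 mm / 9001 years ≈ 0.472 mm/year.
For B, 7590.2 / 0.472 = 16080.93 years ≈ 16081 varves.

16081 varves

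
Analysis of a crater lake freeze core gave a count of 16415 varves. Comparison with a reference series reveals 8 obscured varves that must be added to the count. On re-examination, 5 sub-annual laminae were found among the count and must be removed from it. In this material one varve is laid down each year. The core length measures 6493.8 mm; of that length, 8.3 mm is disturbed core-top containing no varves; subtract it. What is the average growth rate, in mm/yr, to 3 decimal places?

0.395 mm/yr

True varve count = 16415 − 5 + 8 = 16418.
The growth record spans 6493.8 − 8.3 = 6485.5 mm.
6485.5 mm over 16418 years gives 6485.5 / 16418 ≈ 0.395 mm/yr.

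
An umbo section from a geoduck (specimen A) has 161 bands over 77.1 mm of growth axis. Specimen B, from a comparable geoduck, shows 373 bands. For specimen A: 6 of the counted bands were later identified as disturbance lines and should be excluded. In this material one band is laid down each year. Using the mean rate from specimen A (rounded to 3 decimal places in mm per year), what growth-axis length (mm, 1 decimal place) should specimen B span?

185.4 mm

Specimen A: true band count = 161 − 6 = 155.
A: Extension rate ≈ 77.1 / 155 = 0.497 mm/year.
B's length ≈ 0.497 × 373 = 185.4 mm.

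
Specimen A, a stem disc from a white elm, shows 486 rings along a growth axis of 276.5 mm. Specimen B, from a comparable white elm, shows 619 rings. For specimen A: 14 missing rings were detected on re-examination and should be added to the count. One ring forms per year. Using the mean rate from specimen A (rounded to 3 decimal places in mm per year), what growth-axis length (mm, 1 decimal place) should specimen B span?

Specimen A: adjusted count: 486 + 14 = 500 rings.
A: Mean rate = 276.5 mm / 500 years ≈ 0.553 mm/yr.
B's length ≈ 0.553 × 619 = 342.3 mm.

342.3 mm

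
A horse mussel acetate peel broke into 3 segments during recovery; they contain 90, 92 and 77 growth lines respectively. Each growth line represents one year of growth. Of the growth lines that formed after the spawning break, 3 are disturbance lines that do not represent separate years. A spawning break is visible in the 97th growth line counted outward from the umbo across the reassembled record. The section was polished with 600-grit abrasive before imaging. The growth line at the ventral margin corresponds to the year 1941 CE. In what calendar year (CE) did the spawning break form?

1782 CE

Total growth lines = 90 + 92 + 77 = 259.
The spawning break sits at growth line 97 from the umbo, so 259 − 97 = 162 growth lines formed after it.
Excluding 3 false growth lines: 162 − 3 = 159.
The growth line at the ventral margin is 1941 CE, so the spawning break dates to 1941 − 159 = 1782 CE.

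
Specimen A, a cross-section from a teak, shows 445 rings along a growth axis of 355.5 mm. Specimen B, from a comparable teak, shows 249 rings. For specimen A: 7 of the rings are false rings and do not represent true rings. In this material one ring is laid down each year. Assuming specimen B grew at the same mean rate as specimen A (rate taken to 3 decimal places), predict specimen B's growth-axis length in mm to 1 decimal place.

Specimen A: adjusted count: 445 − 7 = 438 rings.
A: Mean rate = 355.5 mm / 438 years ≈ 0.812 mm/yr.
B's length ≈ 0.812 × 249 = 202.2 mm.

202.2 mm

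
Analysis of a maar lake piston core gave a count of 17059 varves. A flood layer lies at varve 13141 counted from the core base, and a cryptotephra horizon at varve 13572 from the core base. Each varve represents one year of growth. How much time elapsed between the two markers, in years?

431 years

Separation: 13572 − 13141 = 431 varves.
At one varve per year, 431 years elapsed between them.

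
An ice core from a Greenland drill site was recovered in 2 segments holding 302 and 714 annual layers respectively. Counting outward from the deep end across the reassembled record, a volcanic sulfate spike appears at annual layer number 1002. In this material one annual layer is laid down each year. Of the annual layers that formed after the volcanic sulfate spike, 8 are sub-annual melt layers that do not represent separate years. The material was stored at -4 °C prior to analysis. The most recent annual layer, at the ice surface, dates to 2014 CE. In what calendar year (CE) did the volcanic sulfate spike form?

Total annual layers = 302 + 714 = 1016.
1016 − 1002 = 14 annual layers lie beyond the volcanic sulfate spike toward the ice surface.
Removing the 8 false annual layers leaves 14 − 8 = 6 true annual layers beyond the volcanic sulfate spike.
2014 − 6 = 2008 CE.

2008 CE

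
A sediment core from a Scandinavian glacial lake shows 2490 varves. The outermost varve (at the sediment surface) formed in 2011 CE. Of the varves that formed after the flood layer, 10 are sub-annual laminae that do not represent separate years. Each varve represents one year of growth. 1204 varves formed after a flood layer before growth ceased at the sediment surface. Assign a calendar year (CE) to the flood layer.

817 CE

There are 1204 varves younger than the flood layer.
Excluding 10 false varves: 1204 − 10 = 1194.
Counting back 1194 years from 2011 CE places the flood layer in 2011 − 1194 = 817 CE.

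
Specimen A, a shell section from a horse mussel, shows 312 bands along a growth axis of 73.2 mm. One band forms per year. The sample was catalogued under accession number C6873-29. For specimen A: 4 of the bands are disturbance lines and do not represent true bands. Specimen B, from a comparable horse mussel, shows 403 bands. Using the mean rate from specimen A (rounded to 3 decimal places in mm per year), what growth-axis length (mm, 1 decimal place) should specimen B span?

95.9 mm

Specimen A: correcting the raw count gives 312 − 4 = 308 true bands.
A: Extension rate ≈ 73.2 / 308 = 0.238 mm per year.
Length of B = 0.238 × 403 = 95.9 mm.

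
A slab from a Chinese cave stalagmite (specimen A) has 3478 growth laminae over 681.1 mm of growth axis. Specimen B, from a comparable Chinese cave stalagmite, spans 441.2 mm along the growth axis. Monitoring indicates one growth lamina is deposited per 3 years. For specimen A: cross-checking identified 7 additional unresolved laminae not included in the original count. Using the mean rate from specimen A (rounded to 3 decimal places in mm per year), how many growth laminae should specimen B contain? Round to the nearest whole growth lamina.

Specimen A: true growth lamina count = 3478 + 7 = 3485.
Specimen A: 3485 growth laminae at 3 years each span 3485 × 3 = 10455 years.
A: Extension rate ≈ 681.1 / 10455 = 0.065 mm/year.
For B, 441.2 / 0.065 = 6787.69 years; at 3 years per growth lamina that is 6787.69 / 3 ≈ 2263 growth laminae.

2263 growth laminae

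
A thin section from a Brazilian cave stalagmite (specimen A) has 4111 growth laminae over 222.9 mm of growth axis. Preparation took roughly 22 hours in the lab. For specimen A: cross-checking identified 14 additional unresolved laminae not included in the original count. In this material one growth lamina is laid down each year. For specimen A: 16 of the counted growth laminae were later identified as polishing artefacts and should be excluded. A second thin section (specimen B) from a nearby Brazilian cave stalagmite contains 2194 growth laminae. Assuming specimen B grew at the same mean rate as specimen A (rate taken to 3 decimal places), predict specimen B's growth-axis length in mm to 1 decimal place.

118.5 mm

Specimen A: correcting the raw count gives 4111 − 16 + 14 = 4109 true growth laminae.
A: 222.9 mm over 4109 years gives 222.9 / 4109 ≈ 0.054 mm per year.
For B, 0.054 mm/year × 2194 years = 118.5 mm.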